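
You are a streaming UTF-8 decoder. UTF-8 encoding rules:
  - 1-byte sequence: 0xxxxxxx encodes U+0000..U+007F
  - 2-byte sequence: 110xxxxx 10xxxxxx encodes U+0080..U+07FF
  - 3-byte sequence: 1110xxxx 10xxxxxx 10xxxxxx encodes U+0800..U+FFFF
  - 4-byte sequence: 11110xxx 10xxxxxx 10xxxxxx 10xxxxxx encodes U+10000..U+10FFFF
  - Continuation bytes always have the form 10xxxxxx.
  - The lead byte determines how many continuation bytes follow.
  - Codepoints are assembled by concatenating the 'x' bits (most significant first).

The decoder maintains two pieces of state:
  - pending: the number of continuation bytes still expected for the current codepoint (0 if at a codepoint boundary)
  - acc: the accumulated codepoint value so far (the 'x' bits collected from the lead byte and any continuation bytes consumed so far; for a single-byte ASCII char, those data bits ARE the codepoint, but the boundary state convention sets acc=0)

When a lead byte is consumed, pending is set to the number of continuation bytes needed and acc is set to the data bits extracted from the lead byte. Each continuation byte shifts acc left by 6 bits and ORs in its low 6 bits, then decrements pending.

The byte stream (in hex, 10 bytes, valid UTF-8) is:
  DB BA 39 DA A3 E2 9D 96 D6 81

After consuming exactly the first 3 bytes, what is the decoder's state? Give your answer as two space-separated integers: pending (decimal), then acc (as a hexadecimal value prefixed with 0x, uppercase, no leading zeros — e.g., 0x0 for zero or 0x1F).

Byte[0]=DB: 2-byte lead. pending=1, acc=0x1B
Byte[1]=BA: continuation. acc=(acc<<6)|0x3A=0x6FA, pending=0
Byte[2]=39: 1-byte. pending=0, acc=0x0

Answer: 0 0x0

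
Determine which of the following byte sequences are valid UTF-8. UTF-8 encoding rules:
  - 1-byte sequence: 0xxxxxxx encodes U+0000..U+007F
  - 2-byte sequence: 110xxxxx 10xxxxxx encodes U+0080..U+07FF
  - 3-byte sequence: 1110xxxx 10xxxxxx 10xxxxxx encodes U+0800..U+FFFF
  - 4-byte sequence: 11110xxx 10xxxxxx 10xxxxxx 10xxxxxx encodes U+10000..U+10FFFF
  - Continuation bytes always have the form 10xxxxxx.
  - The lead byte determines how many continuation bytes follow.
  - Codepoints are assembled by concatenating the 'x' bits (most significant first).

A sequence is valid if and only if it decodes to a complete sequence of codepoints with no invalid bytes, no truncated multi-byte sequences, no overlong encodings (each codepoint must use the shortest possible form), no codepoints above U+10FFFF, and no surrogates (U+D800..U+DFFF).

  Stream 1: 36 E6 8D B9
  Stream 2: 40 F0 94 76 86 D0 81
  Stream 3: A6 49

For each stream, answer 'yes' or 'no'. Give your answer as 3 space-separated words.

Answer: yes no no

Derivation:
Stream 1: decodes cleanly. VALID
Stream 2: error at byte offset 3. INVALID
Stream 3: error at byte offset 0. INVALID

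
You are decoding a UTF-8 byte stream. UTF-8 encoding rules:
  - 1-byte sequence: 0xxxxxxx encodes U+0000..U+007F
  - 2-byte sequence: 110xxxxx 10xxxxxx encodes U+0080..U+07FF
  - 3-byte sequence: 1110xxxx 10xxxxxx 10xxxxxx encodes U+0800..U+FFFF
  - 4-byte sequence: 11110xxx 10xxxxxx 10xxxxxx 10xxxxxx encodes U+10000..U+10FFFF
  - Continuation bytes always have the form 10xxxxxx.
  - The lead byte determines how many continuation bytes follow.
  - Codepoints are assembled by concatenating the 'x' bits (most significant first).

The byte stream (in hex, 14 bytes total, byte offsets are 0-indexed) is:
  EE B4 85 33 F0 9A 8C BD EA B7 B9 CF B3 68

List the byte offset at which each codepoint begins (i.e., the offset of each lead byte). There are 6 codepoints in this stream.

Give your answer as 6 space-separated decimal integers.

Byte[0]=EE: 3-byte lead, need 2 cont bytes. acc=0xE
Byte[1]=B4: continuation. acc=(acc<<6)|0x34=0x3B4
Byte[2]=85: continuation. acc=(acc<<6)|0x05=0xED05
Completed: cp=U+ED05 (starts at byte 0)
Byte[3]=33: 1-byte ASCII. cp=U+0033
Byte[4]=F0: 4-byte lead, need 3 cont bytes. acc=0x0
Byte[5]=9A: continuation. acc=(acc<<6)|0x1A=0x1A
Byte[6]=8C: continuation. acc=(acc<<6)|0x0C=0x68C
Byte[7]=BD: continuation. acc=(acc<<6)|0x3D=0x1A33D
Completed: cp=U+1A33D (starts at byte 4)
Byte[8]=EA: 3-byte lead, need 2 cont bytes. acc=0xA
Byte[9]=B7: continuation. acc=(acc<<6)|0x37=0x2B7
Byte[10]=B9: continuation. acc=(acc<<6)|0x39=0xADF9
Completed: cp=U+ADF9 (starts at byte 8)
Byte[11]=CF: 2-byte lead, need 1 cont bytes. acc=0xF
Byte[12]=B3: continuation. acc=(acc<<6)|0x33=0x3F3
Completed: cp=U+03F3 (starts at byte 11)
Byte[13]=68: 1-byte ASCII. cp=U+0068

Answer: 0 3 4 8 11 13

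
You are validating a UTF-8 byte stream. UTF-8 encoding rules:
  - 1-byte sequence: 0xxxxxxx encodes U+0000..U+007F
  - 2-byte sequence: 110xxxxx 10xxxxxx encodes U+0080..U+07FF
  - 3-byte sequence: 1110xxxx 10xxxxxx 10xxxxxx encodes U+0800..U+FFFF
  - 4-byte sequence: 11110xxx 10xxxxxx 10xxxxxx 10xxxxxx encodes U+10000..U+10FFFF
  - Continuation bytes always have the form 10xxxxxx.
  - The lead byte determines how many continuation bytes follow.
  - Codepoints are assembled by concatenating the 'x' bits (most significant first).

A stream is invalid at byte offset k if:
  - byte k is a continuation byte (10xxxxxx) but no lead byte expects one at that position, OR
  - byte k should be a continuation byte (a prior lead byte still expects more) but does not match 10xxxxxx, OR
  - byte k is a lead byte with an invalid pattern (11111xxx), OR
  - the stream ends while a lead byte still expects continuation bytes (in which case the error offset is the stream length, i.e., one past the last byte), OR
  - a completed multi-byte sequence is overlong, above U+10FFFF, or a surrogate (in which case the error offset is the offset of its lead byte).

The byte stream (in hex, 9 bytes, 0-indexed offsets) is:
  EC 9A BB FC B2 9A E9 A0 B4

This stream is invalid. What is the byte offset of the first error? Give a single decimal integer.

Answer: 3

Derivation:
Byte[0]=EC: 3-byte lead, need 2 cont bytes. acc=0xC
Byte[1]=9A: continuation. acc=(acc<<6)|0x1A=0x31A
Byte[2]=BB: continuation. acc=(acc<<6)|0x3B=0xC6BB
Completed: cp=U+C6BB (starts at byte 0)
Byte[3]=FC: INVALID lead byte (not 0xxx/110x/1110/11110)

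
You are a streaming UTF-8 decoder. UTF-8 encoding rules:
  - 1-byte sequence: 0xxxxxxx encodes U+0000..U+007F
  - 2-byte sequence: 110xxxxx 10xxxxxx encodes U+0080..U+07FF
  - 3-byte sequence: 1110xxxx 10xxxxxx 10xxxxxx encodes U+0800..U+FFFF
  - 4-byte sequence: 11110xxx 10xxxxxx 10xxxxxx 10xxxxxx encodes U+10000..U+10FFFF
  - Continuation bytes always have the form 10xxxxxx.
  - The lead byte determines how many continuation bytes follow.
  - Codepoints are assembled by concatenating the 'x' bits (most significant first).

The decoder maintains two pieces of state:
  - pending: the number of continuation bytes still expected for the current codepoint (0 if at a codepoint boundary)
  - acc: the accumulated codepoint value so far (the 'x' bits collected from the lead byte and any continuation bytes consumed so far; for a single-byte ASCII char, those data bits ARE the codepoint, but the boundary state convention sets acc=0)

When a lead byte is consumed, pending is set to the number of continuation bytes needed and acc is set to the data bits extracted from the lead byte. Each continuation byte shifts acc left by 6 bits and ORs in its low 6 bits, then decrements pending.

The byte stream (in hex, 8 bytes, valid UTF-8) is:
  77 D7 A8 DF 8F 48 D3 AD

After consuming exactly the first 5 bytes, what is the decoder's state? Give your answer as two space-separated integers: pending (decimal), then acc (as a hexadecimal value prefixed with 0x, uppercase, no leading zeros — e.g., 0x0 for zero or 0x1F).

Answer: 0 0x7CF

Derivation:
Byte[0]=77: 1-byte. pending=0, acc=0x0
Byte[1]=D7: 2-byte lead. pending=1, acc=0x17
Byte[2]=A8: continuation. acc=(acc<<6)|0x28=0x5E8, pending=0
Byte[3]=DF: 2-byte lead. pending=1, acc=0x1F
Byte[4]=8F: continuation. acc=(acc<<6)|0x0F=0x7CF, pending=0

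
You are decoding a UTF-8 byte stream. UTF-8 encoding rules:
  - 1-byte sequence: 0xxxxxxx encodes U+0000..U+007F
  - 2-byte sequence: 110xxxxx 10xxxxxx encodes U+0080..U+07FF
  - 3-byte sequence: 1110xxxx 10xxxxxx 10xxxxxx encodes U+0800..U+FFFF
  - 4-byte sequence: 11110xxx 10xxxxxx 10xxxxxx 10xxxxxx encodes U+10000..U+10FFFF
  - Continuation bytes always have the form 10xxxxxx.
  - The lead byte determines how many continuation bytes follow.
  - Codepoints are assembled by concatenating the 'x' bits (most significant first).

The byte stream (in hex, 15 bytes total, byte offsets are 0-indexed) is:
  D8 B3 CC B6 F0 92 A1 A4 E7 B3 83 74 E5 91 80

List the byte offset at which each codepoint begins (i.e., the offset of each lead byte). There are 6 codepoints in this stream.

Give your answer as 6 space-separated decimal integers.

Byte[0]=D8: 2-byte lead, need 1 cont bytes. acc=0x18
Byte[1]=B3: continuation. acc=(acc<<6)|0x33=0x633
Completed: cp=U+0633 (starts at byte 0)
Byte[2]=CC: 2-byte lead, need 1 cont bytes. acc=0xC
Byte[3]=B6: continuation. acc=(acc<<6)|0x36=0x336
Completed: cp=U+0336 (starts at byte 2)
Byte[4]=F0: 4-byte lead, need 3 cont bytes. acc=0x0
Byte[5]=92: continuation. acc=(acc<<6)|0x12=0x12
Byte[6]=A1: continuation. acc=(acc<<6)|0x21=0x4A1
Byte[7]=A4: continuation. acc=(acc<<6)|0x24=0x12864
Completed: cp=U+12864 (starts at byte 4)
Byte[8]=E7: 3-byte lead, need 2 cont bytes. acc=0x7
Byte[9]=B3: continuation. acc=(acc<<6)|0x33=0x1F3
Byte[10]=83: continuation. acc=(acc<<6)|0x03=0x7CC3
Completed: cp=U+7CC3 (starts at byte 8)
Byte[11]=74: 1-byte ASCII. cp=U+0074
Byte[12]=E5: 3-byte lead, need 2 cont bytes. acc=0x5
Byte[13]=91: continuation. acc=(acc<<6)|0x11=0x151
Byte[14]=80: continuation. acc=(acc<<6)|0x00=0x5440
Completed: cp=U+5440 (starts at byte 12)

Answer: 0 2 4 8 11 12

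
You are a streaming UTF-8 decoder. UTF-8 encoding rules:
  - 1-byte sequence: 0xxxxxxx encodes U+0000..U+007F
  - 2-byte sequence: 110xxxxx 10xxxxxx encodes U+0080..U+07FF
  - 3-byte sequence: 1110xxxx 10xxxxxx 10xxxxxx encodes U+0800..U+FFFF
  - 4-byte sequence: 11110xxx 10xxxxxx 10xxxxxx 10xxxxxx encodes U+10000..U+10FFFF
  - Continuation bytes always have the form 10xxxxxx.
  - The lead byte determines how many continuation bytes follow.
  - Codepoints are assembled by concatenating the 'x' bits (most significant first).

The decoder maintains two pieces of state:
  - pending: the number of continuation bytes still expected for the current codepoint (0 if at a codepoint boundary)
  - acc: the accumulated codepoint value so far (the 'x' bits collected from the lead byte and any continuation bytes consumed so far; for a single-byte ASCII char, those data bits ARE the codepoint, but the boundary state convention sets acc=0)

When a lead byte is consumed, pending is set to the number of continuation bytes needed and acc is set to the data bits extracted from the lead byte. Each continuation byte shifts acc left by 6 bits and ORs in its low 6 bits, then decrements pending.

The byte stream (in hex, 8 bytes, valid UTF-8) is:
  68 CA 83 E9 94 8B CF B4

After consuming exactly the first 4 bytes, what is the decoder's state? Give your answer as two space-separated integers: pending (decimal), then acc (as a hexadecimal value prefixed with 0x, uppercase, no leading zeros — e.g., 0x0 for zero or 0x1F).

Byte[0]=68: 1-byte. pending=0, acc=0x0
Byte[1]=CA: 2-byte lead. pending=1, acc=0xA
Byte[2]=83: continuation. acc=(acc<<6)|0x03=0x283, pending=0
Byte[3]=E9: 3-byte lead. pending=2, acc=0x9

Answer: 2 0x9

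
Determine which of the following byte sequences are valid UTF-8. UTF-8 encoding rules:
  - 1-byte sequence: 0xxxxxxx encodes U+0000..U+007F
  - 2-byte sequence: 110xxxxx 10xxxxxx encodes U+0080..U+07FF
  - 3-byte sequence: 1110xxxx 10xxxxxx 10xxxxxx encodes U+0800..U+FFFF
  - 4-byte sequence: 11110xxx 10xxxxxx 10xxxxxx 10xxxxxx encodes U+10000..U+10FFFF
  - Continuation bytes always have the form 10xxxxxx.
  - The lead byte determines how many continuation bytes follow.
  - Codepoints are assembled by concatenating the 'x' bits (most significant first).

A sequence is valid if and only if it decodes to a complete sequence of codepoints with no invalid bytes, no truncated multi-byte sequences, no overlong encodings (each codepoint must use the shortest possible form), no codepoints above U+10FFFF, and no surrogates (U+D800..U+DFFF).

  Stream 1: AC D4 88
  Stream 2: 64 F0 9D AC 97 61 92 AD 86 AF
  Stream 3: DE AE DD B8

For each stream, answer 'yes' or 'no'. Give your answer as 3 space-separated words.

Answer: no no yes

Derivation:
Stream 1: error at byte offset 0. INVALID
Stream 2: error at byte offset 6. INVALID
Stream 3: decodes cleanly. VALID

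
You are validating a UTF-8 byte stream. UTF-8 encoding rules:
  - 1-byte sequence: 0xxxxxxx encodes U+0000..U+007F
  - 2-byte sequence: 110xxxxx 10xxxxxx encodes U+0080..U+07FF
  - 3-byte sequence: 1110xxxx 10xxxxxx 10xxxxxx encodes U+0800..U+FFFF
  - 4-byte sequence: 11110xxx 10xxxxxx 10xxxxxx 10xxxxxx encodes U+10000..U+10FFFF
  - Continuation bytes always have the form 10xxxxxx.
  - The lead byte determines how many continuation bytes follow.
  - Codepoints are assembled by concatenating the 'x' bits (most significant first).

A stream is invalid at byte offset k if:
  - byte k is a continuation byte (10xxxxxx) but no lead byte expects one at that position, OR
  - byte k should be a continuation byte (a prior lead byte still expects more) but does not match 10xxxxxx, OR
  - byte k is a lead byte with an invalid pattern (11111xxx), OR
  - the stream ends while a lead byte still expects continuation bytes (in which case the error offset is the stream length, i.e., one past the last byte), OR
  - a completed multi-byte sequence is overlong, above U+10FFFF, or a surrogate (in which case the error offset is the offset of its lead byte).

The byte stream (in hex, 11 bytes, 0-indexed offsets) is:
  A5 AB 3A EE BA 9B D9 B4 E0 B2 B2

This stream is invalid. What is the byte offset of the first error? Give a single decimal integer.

Answer: 0

Derivation:
Byte[0]=A5: INVALID lead byte (not 0xxx/110x/1110/11110)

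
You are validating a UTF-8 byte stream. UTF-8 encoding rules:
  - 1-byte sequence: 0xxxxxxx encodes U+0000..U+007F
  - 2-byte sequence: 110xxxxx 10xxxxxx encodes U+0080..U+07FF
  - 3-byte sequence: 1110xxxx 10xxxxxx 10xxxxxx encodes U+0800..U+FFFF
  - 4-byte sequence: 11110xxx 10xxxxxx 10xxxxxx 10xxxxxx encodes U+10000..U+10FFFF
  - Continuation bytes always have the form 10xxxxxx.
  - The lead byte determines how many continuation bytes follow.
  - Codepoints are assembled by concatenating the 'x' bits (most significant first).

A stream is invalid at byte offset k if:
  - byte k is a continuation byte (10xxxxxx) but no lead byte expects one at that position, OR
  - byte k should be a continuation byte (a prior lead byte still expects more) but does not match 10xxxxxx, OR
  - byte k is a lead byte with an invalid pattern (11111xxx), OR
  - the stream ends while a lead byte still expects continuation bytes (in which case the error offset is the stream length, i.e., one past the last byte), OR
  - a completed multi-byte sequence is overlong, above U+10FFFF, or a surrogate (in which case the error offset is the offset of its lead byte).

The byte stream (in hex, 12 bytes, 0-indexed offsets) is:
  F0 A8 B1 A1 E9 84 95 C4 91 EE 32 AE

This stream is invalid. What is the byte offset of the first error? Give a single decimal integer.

Byte[0]=F0: 4-byte lead, need 3 cont bytes. acc=0x0
Byte[1]=A8: continuation. acc=(acc<<6)|0x28=0x28
Byte[2]=B1: continuation. acc=(acc<<6)|0x31=0xA31
Byte[3]=A1: continuation. acc=(acc<<6)|0x21=0x28C61
Completed: cp=U+28C61 (starts at byte 0)
Byte[4]=E9: 3-byte lead, need 2 cont bytes. acc=0x9
Byte[5]=84: continuation. acc=(acc<<6)|0x04=0x244
Byte[6]=95: continuation. acc=(acc<<6)|0x15=0x9115
Completed: cp=U+9115 (starts at byte 4)
Byte[7]=C4: 2-byte lead, need 1 cont bytes. acc=0x4
Byte[8]=91: continuation. acc=(acc<<6)|0x11=0x111
Completed: cp=U+0111 (starts at byte 7)
Byte[9]=EE: 3-byte lead, need 2 cont bytes. acc=0xE
Byte[10]=32: expected 10xxxxxx continuation. INVALID

Answer: 10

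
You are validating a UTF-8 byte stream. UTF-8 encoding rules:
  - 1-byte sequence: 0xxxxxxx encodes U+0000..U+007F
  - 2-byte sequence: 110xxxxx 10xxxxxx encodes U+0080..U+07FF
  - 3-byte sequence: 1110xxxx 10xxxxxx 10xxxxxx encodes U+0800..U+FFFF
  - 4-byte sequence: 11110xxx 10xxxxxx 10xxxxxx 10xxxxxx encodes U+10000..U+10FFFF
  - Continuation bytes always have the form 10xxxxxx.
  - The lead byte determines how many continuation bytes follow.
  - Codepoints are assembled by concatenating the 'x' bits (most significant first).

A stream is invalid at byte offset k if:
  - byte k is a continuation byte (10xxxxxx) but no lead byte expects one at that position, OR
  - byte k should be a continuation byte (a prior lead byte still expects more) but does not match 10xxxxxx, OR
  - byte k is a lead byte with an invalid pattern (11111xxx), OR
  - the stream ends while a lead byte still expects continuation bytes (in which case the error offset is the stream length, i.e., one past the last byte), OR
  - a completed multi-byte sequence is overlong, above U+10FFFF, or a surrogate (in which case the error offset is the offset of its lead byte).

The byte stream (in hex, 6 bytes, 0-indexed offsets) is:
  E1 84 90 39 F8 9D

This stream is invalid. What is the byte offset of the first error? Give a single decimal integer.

Answer: 4

Derivation:
Byte[0]=E1: 3-byte lead, need 2 cont bytes. acc=0x1
Byte[1]=84: continuation. acc=(acc<<6)|0x04=0x44
Byte[2]=90: continuation. acc=(acc<<6)|0x10=0x1110
Completed: cp=U+1110 (starts at byte 0)
Byte[3]=39: 1-byte ASCII. cp=U+0039
Byte[4]=F8: INVALID lead byte (not 0xxx/110x/1110/11110)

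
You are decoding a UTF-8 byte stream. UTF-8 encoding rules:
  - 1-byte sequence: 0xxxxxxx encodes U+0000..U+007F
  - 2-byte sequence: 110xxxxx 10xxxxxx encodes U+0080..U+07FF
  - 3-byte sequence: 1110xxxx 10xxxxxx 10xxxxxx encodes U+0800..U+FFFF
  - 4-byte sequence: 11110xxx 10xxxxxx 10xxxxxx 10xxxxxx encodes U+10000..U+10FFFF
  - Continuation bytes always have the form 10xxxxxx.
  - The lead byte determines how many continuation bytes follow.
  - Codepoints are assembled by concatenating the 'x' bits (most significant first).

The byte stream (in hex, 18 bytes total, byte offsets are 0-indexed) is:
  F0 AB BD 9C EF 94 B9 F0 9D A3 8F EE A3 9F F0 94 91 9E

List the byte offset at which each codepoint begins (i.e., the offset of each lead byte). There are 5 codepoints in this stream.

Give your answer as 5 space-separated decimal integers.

Byte[0]=F0: 4-byte lead, need 3 cont bytes. acc=0x0
Byte[1]=AB: continuation. acc=(acc<<6)|0x2B=0x2B
Byte[2]=BD: continuation. acc=(acc<<6)|0x3D=0xAFD
Byte[3]=9C: continuation. acc=(acc<<6)|0x1C=0x2BF5C
Completed: cp=U+2BF5C (starts at byte 0)
Byte[4]=EF: 3-byte lead, need 2 cont bytes. acc=0xF
Byte[5]=94: continuation. acc=(acc<<6)|0x14=0x3D4
Byte[6]=B9: continuation. acc=(acc<<6)|0x39=0xF539
Completed: cp=U+F539 (starts at byte 4)
Byte[7]=F0: 4-byte lead, need 3 cont bytes. acc=0x0
Byte[8]=9D: continuation. acc=(acc<<6)|0x1D=0x1D
Byte[9]=A3: continuation. acc=(acc<<6)|0x23=0x763
Byte[10]=8F: continuation. acc=(acc<<6)|0x0F=0x1D8CF
Completed: cp=U+1D8CF (starts at byte 7)
Byte[11]=EE: 3-byte lead, need 2 cont bytes. acc=0xE
Byte[12]=A3: continuation. acc=(acc<<6)|0x23=0x3A3
Byte[13]=9F: continuation. acc=(acc<<6)|0x1F=0xE8DF
Completed: cp=U+E8DF (starts at byte 11)
Byte[14]=F0: 4-byte lead, need 3 cont bytes. acc=0x0
Byte[15]=94: continuation. acc=(acc<<6)|0x14=0x14
Byte[16]=91: continuation. acc=(acc<<6)|0x11=0x511
Byte[17]=9E: continuation. acc=(acc<<6)|0x1E=0x1445E
Completed: cp=U+1445E (starts at byte 14)

Answer: 0 4 7 11 14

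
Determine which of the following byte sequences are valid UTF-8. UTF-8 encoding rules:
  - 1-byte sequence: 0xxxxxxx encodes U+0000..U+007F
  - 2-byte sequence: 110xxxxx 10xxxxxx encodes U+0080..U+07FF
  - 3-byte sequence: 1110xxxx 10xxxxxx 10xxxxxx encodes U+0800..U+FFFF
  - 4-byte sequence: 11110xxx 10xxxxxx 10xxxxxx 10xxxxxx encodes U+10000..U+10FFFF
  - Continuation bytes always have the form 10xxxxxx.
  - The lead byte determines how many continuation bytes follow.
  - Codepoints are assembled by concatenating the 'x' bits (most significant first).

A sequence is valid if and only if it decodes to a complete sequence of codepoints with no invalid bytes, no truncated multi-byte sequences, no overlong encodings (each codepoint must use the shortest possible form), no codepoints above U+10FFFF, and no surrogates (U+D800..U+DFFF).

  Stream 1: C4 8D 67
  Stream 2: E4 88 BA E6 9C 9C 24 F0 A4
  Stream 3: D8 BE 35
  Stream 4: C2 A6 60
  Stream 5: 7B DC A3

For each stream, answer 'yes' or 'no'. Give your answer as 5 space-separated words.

Answer: yes no yes yes yes

Derivation:
Stream 1: decodes cleanly. VALID
Stream 2: error at byte offset 9. INVALID
Stream 3: decodes cleanly. VALID
Stream 4: decodes cleanly. VALID
Stream 5: decodes cleanly. VALID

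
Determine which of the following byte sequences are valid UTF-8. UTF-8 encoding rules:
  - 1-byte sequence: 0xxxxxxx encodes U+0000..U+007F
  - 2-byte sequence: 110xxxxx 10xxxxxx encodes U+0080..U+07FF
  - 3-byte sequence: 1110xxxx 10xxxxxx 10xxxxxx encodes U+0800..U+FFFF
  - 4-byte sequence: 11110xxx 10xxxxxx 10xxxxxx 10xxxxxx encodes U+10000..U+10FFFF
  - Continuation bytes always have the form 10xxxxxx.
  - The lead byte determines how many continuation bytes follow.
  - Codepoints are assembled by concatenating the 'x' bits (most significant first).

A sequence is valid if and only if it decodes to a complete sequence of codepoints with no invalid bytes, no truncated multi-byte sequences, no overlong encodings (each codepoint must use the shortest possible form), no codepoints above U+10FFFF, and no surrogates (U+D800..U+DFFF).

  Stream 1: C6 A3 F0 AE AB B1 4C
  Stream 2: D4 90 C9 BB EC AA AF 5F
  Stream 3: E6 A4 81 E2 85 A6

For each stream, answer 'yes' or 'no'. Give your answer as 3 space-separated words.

Stream 1: decodes cleanly. VALID
Stream 2: decodes cleanly. VALID
Stream 3: decodes cleanly. VALID

Answer: yes yes yes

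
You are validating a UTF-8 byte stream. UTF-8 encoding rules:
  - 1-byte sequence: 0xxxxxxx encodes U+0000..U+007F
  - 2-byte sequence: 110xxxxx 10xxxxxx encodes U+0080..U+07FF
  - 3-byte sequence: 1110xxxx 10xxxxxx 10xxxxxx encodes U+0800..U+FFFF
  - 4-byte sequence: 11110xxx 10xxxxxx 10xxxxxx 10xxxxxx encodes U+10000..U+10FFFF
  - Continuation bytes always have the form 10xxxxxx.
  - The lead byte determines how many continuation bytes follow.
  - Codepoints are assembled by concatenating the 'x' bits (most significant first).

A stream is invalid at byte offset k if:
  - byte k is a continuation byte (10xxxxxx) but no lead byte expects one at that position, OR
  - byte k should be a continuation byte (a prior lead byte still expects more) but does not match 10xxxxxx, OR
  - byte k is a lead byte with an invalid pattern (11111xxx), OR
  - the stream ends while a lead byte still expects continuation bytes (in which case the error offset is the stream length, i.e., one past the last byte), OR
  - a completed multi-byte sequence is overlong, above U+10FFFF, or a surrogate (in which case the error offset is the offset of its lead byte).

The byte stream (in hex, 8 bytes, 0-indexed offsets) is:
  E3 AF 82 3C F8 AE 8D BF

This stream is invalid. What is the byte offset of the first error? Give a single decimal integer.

Byte[0]=E3: 3-byte lead, need 2 cont bytes. acc=0x3
Byte[1]=AF: continuation. acc=(acc<<6)|0x2F=0xEF
Byte[2]=82: continuation. acc=(acc<<6)|0x02=0x3BC2
Completed: cp=U+3BC2 (starts at byte 0)
Byte[3]=3C: 1-byte ASCII. cp=U+003C
Byte[4]=F8: INVALID lead byte (not 0xxx/110x/1110/11110)

Answer: 4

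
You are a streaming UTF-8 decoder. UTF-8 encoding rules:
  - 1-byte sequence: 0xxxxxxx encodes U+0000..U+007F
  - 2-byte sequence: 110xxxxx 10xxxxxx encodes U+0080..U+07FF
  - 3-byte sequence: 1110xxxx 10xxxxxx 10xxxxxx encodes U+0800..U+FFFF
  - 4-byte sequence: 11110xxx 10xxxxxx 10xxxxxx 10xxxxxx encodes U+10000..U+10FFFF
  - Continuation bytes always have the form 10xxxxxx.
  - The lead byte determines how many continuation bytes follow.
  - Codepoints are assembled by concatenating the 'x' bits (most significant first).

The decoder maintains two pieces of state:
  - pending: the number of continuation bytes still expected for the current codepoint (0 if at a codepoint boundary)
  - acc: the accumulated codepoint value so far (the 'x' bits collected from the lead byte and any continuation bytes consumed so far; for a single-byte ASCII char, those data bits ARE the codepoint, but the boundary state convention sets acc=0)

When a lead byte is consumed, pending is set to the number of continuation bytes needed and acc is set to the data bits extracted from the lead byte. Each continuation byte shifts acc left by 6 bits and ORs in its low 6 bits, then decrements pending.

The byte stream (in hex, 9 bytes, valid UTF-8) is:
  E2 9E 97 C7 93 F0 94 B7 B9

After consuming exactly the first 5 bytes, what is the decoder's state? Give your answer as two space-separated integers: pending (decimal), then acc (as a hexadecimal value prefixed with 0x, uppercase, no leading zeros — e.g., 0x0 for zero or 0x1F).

Answer: 0 0x1D3

Derivation:
Byte[0]=E2: 3-byte lead. pending=2, acc=0x2
Byte[1]=9E: continuation. acc=(acc<<6)|0x1E=0x9E, pending=1
Byte[2]=97: continuation. acc=(acc<<6)|0x17=0x2797, pending=0
Byte[3]=C7: 2-byte lead. pending=1, acc=0x7
Byte[4]=93: continuation. acc=(acc<<6)|0x13=0x1D3, pending=0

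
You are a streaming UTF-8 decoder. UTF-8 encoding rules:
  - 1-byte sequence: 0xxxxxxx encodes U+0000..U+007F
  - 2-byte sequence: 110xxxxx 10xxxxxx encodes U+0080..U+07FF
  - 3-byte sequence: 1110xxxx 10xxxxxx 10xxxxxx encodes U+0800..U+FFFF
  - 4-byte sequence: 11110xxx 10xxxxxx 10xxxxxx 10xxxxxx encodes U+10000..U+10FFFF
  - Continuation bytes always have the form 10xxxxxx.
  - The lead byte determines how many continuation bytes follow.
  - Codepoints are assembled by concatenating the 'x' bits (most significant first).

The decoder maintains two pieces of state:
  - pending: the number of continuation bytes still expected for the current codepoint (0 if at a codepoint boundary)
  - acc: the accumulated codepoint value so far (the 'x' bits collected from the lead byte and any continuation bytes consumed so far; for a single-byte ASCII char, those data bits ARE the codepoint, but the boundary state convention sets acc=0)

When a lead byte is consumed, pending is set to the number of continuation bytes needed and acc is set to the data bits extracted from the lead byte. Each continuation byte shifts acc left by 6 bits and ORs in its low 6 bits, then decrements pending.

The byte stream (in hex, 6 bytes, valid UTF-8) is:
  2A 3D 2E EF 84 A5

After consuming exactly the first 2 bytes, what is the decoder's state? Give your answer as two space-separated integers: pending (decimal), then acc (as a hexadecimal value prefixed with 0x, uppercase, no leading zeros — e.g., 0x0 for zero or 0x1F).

Answer: 0 0x0

Derivation:
Byte[0]=2A: 1-byte. pending=0, acc=0x0
Byte[1]=3D: 1-byte. pending=0, acc=0x0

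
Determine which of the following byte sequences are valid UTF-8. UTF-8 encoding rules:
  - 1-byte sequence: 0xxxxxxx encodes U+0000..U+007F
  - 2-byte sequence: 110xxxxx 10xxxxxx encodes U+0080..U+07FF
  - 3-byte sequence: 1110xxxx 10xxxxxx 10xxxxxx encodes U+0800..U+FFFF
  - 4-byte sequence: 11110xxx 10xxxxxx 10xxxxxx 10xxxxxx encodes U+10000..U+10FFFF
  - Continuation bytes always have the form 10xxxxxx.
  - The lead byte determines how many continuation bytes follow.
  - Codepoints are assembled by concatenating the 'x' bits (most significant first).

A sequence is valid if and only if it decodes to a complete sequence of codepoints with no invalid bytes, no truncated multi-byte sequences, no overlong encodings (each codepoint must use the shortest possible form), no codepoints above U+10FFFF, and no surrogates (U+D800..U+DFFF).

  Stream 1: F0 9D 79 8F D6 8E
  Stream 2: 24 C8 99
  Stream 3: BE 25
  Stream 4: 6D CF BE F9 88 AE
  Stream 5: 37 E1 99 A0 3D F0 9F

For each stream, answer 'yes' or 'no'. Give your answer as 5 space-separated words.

Answer: no yes no no no

Derivation:
Stream 1: error at byte offset 2. INVALID
Stream 2: decodes cleanly. VALID
Stream 3: error at byte offset 0. INVALID
Stream 4: error at byte offset 3. INVALID
Stream 5: error at byte offset 7. INVALID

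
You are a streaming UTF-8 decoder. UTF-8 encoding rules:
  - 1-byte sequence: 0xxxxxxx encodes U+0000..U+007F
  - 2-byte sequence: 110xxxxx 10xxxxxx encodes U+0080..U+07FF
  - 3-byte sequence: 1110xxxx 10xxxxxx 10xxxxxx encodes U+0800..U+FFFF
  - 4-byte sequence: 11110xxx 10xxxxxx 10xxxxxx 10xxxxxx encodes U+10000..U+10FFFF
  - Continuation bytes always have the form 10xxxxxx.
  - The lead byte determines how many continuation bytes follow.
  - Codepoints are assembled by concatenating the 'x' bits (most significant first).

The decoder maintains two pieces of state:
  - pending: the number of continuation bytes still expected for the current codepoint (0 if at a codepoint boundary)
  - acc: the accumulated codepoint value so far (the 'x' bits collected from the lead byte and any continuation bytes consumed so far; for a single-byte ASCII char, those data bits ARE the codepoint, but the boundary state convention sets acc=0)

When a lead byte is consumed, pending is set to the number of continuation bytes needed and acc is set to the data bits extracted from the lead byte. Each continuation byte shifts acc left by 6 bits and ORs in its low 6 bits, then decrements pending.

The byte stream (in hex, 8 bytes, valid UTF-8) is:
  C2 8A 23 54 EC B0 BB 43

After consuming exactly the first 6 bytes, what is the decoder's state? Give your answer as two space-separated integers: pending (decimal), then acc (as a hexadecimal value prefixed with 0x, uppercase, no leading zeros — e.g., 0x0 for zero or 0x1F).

Answer: 1 0x330

Derivation:
Byte[0]=C2: 2-byte lead. pending=1, acc=0x2
Byte[1]=8A: continuation. acc=(acc<<6)|0x0A=0x8A, pending=0
Byte[2]=23: 1-byte. pending=0, acc=0x0
Byte[3]=54: 1-byte. pending=0, acc=0x0
Byte[4]=EC: 3-byte lead. pending=2, acc=0xC
Byte[5]=B0: continuation. acc=(acc<<6)|0x30=0x330, pending=1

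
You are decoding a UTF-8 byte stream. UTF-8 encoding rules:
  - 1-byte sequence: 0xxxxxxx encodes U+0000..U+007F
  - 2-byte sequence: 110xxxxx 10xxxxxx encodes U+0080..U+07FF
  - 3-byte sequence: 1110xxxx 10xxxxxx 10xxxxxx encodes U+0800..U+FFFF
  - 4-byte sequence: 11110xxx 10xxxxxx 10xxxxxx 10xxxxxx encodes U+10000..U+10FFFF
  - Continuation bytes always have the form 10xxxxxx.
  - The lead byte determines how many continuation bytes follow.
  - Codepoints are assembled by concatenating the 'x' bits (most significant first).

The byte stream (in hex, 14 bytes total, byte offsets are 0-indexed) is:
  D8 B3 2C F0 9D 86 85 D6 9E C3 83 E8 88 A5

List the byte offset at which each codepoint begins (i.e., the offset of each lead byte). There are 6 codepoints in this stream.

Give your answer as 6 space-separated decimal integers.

Answer: 0 2 3 7 9 11

Derivation:
Byte[0]=D8: 2-byte lead, need 1 cont bytes. acc=0x18
Byte[1]=B3: continuation. acc=(acc<<6)|0x33=0x633
Completed: cp=U+0633 (starts at byte 0)
Byte[2]=2C: 1-byte ASCII. cp=U+002C
Byte[3]=F0: 4-byte lead, need 3 cont bytes. acc=0x0
Byte[4]=9D: continuation. acc=(acc<<6)|0x1D=0x1D
Byte[5]=86: continuation. acc=(acc<<6)|0x06=0x746
Byte[6]=85: continuation. acc=(acc<<6)|0x05=0x1D185
Completed: cp=U+1D185 (starts at byte 3)
Byte[7]=D6: 2-byte lead, need 1 cont bytes. acc=0x16
Byte[8]=9E: continuation. acc=(acc<<6)|0x1E=0x59E
Completed: cp=U+059E (starts at byte 7)
Byte[9]=C3: 2-byte lead, need 1 cont bytes. acc=0x3
Byte[10]=83: continuation. acc=(acc<<6)|0x03=0xC3
Completed: cp=U+00C3 (starts at byte 9)
Byte[11]=E8: 3-byte lead, need 2 cont bytes. acc=0x8
Byte[12]=88: continuation. acc=(acc<<6)|0x08=0x208
Byte[13]=A5: continuation. acc=(acc<<6)|0x25=0x8225
Completed: cp=U+8225 (starts at byte 11)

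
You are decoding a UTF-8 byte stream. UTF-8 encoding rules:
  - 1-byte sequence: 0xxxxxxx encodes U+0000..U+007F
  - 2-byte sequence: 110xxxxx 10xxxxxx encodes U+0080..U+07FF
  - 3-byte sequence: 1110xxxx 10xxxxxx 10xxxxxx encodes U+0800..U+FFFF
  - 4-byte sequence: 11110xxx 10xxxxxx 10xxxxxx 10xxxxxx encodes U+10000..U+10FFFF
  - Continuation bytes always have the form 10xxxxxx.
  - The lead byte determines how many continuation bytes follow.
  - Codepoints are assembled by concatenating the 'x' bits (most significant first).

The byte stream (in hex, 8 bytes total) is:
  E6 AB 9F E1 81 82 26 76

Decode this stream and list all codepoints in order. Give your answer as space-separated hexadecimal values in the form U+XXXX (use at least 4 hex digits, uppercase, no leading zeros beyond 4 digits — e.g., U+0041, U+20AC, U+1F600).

Byte[0]=E6: 3-byte lead, need 2 cont bytes. acc=0x6
Byte[1]=AB: continuation. acc=(acc<<6)|0x2B=0x1AB
Byte[2]=9F: continuation. acc=(acc<<6)|0x1F=0x6ADF
Completed: cp=U+6ADF (starts at byte 0)
Byte[3]=E1: 3-byte lead, need 2 cont bytes. acc=0x1
Byte[4]=81: continuation. acc=(acc<<6)|0x01=0x41
Byte[5]=82: continuation. acc=(acc<<6)|0x02=0x1042
Completed: cp=U+1042 (starts at byte 3)
Byte[6]=26: 1-byte ASCII. cp=U+0026
Byte[7]=76: 1-byte ASCII. cp=U+0076

Answer: U+6ADF U+1042 U+0026 U+0076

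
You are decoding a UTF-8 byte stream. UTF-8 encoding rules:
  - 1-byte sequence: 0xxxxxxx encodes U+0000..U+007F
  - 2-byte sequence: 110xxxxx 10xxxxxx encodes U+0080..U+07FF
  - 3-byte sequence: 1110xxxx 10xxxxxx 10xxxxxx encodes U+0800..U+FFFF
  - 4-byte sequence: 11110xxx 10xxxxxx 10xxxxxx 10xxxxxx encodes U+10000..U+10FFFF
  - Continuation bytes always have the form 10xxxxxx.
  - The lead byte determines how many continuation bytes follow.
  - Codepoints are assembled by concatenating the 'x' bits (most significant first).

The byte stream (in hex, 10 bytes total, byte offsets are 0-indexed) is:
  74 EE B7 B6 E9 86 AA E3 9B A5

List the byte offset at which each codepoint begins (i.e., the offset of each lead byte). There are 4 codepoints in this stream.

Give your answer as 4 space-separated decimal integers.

Byte[0]=74: 1-byte ASCII. cp=U+0074
Byte[1]=EE: 3-byte lead, need 2 cont bytes. acc=0xE
Byte[2]=B7: continuation. acc=(acc<<6)|0x37=0x3B7
Byte[3]=B6: continuation. acc=(acc<<6)|0x36=0xEDF6
Completed: cp=U+EDF6 (starts at byte 1)
Byte[4]=E9: 3-byte lead, need 2 cont bytes. acc=0x9
Byte[5]=86: continuation. acc=(acc<<6)|0x06=0x246
Byte[6]=AA: continuation. acc=(acc<<6)|0x2A=0x91AA
Completed: cp=U+91AA (starts at byte 4)
Byte[7]=E3: 3-byte lead, need 2 cont bytes. acc=0x3
Byte[8]=9B: continuation. acc=(acc<<6)|0x1B=0xDB
Byte[9]=A5: continuation. acc=(acc<<6)|0x25=0x36E5
Completed: cp=U+36E5 (starts at byte 7)

Answer: 0 1 4 7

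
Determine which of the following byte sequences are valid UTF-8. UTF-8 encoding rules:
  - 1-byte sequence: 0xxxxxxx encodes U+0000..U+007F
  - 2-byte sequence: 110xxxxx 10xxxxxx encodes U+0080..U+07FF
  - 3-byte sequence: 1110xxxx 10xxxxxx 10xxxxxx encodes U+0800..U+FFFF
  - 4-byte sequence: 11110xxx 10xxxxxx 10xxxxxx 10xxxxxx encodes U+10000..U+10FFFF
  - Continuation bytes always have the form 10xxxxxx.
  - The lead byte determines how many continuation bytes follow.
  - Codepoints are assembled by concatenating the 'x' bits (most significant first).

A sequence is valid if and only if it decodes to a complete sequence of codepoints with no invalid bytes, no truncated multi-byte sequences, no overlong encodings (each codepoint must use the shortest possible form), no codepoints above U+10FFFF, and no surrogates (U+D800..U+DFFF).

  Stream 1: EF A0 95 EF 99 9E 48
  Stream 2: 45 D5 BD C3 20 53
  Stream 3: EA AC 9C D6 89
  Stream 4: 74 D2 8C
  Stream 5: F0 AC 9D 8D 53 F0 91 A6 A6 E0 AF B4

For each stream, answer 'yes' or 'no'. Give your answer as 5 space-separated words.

Answer: yes no yes yes yes

Derivation:
Stream 1: decodes cleanly. VALID
Stream 2: error at byte offset 4. INVALID
Stream 3: decodes cleanly. VALID
Stream 4: decodes cleanly. VALID
Stream 5: decodes cleanly. VALID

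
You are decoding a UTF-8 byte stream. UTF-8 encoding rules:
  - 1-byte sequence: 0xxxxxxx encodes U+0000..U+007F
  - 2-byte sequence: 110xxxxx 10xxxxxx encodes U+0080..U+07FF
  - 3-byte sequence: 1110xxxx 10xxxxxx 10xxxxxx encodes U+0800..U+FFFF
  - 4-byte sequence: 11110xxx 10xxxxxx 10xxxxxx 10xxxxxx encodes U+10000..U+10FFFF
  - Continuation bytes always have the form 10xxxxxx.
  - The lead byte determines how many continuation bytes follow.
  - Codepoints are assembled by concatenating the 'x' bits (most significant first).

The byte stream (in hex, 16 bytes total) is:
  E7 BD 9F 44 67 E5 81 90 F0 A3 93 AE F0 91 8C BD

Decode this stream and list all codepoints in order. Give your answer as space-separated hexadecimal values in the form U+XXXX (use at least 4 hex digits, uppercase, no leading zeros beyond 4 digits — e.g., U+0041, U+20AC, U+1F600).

Byte[0]=E7: 3-byte lead, need 2 cont bytes. acc=0x7
Byte[1]=BD: continuation. acc=(acc<<6)|0x3D=0x1FD
Byte[2]=9F: continuation. acc=(acc<<6)|0x1F=0x7F5F
Completed: cp=U+7F5F (starts at byte 0)
Byte[3]=44: 1-byte ASCII. cp=U+0044
Byte[4]=67: 1-byte ASCII. cp=U+0067
Byte[5]=E5: 3-byte lead, need 2 cont bytes. acc=0x5
Byte[6]=81: continuation. acc=(acc<<6)|0x01=0x141
Byte[7]=90: continuation. acc=(acc<<6)|0x10=0x5050
Completed: cp=U+5050 (starts at byte 5)
Byte[8]=F0: 4-byte lead, need 3 cont bytes. acc=0x0
Byte[9]=A3: continuation. acc=(acc<<6)|0x23=0x23
Byte[10]=93: continuation. acc=(acc<<6)|0x13=0x8D3
Byte[11]=AE: continuation. acc=(acc<<6)|0x2E=0x234EE
Completed: cp=U+234EE (starts at byte 8)
Byte[12]=F0: 4-byte lead, need 3 cont bytes. acc=0x0
Byte[13]=91: continuation. acc=(acc<<6)|0x11=0x11
Byte[14]=8C: continuation. acc=(acc<<6)|0x0C=0x44C
Byte[15]=BD: continuation. acc=(acc<<6)|0x3D=0x1133D
Completed: cp=U+1133D (starts at byte 12)

Answer: U+7F5F U+0044 U+0067 U+5050 U+234EE U+1133D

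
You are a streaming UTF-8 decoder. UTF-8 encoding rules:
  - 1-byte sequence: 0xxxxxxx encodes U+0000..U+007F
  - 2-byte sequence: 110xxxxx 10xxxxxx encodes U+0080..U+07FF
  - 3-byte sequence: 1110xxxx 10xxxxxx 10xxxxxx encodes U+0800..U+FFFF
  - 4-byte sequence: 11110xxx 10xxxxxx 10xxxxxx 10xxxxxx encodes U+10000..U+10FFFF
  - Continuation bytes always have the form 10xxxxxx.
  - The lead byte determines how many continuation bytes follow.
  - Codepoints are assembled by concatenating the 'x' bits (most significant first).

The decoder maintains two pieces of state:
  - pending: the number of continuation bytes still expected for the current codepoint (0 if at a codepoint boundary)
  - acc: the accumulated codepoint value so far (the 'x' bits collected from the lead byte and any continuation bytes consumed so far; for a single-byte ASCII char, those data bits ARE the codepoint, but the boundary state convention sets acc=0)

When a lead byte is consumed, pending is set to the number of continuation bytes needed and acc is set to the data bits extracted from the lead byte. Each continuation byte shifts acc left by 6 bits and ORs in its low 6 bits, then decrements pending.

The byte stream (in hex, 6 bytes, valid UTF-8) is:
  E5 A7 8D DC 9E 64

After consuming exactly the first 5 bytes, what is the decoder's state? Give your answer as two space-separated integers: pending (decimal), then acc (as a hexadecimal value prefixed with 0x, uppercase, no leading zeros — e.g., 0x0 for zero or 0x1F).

Answer: 0 0x71E

Derivation:
Byte[0]=E5: 3-byte lead. pending=2, acc=0x5
Byte[1]=A7: continuation. acc=(acc<<6)|0x27=0x167, pending=1
Byte[2]=8D: continuation. acc=(acc<<6)|0x0D=0x59CD, pending=0
Byte[3]=DC: 2-byte lead. pending=1, acc=0x1C
Byte[4]=9E: continuation. acc=(acc<<6)|0x1E=0x71E, pending=0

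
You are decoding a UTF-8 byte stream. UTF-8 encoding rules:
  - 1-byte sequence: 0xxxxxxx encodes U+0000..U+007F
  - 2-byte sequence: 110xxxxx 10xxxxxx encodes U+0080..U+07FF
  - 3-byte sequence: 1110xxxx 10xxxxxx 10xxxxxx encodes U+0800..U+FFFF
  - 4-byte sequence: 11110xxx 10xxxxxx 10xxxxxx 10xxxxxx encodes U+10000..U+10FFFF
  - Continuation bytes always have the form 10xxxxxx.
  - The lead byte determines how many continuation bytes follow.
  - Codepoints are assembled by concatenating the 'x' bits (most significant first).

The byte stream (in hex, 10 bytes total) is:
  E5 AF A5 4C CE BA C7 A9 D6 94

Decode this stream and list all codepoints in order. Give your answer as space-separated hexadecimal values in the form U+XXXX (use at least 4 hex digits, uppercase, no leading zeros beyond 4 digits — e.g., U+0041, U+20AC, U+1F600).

Answer: U+5BE5 U+004C U+03BA U+01E9 U+0594

Derivation:
Byte[0]=E5: 3-byte lead, need 2 cont bytes. acc=0x5
Byte[1]=AF: continuation. acc=(acc<<6)|0x2F=0x16F
Byte[2]=A5: continuation. acc=(acc<<6)|0x25=0x5BE5
Completed: cp=U+5BE5 (starts at byte 0)
Byte[3]=4C: 1-byte ASCII. cp=U+004C
Byte[4]=CE: 2-byte lead, need 1 cont bytes. acc=0xE
Byte[5]=BA: continuation. acc=(acc<<6)|0x3A=0x3BA
Completed: cp=U+03BA (starts at byte 4)
Byte[6]=C7: 2-byte lead, need 1 cont bytes. acc=0x7
Byte[7]=A9: continuation. acc=(acc<<6)|0x29=0x1E9
Completed: cp=U+01E9 (starts at byte 6)
Byte[8]=D6: 2-byte lead, need 1 cont bytes. acc=0x16
Byte[9]=94: continuation. acc=(acc<<6)|0x14=0x594
Completed: cp=U+0594 (starts at byte 8)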